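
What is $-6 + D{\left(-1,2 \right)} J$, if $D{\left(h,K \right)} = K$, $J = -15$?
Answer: $-36$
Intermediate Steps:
$-6 + D{\left(-1,2 \right)} J = -6 + 2 \left(-15\right) = -6 - 30 = -36$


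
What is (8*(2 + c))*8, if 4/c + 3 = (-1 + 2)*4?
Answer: 384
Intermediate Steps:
c = 4 (c = 4/(-3 + (-1 + 2)*4) = 4/(-3 + 1*4) = 4/(-3 + 4) = 4/1 = 4*1 = 4)
(8*(2 + c))*8 = (8*(2 + 4))*8 = (8*6)*8 = 48*8 = 384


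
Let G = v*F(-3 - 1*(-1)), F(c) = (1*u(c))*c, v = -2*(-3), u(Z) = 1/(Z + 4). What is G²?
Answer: 36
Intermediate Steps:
u(Z) = 1/(4 + Z)
v = 6
F(c) = c/(4 + c) (F(c) = (1/(4 + c))*c = c/(4 + c))
G = -6 (G = 6*((-3 - 1*(-1))/(4 + (-3 - 1*(-1)))) = 6*((-3 + 1)/(4 + (-3 + 1))) = 6*(-2/(4 - 2)) = 6*(-2/2) = 6*(-2*½) = 6*(-1) = -6)
G² = (-6)² = 36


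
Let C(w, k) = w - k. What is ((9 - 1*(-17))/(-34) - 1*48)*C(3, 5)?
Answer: 1658/17 ≈ 97.529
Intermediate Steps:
((9 - 1*(-17))/(-34) - 1*48)*C(3, 5) = ((9 - 1*(-17))/(-34) - 1*48)*(3 - 1*5) = ((9 + 17)*(-1/34) - 48)*(3 - 5) = (26*(-1/34) - 48)*(-2) = (-13/17 - 48)*(-2) = -829/17*(-2) = 1658/17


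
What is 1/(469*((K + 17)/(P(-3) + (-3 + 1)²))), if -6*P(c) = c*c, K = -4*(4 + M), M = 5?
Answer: -5/17822 ≈ -0.00028055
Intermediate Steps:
K = -36 (K = -4*(4 + 5) = -4*9 = -36)
P(c) = -c²/6 (P(c) = -c*c/6 = -c²/6)
1/(469*((K + 17)/(P(-3) + (-3 + 1)²))) = 1/(469*((-36 + 17)/(-⅙*(-3)² + (-3 + 1)²))) = 1/(469*(-19/(-⅙*9 + (-2)²))) = 1/(469*(-19/(-3/2 + 4))) = 1/(469*(-19/5/2)) = 1/(469*(-19*⅖)) = 1/(469*(-38/5)) = 1/(-17822/5) = -5/17822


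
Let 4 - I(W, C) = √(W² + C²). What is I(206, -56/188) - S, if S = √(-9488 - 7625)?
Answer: 4 - 2*√23435330/47 - I*√17113 ≈ -202.0 - 130.82*I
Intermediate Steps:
S = I*√17113 (S = √(-17113) = I*√17113 ≈ 130.82*I)
I(W, C) = 4 - √(C² + W²) (I(W, C) = 4 - √(W² + C²) = 4 - √(C² + W²))
I(206, -56/188) - S = (4 - √((-56/188)² + 206²)) - I*√17113 = (4 - √((-56*1/188)² + 42436)) - I*√17113 = (4 - √((-14/47)² + 42436)) - I*√17113 = (4 - √(196/2209 + 42436)) - I*√17113 = (4 - √(93741320/2209)) - I*√17113 = (4 - 2*√23435330/47) - I*√17113 = 4 - 2*√23435330/47 - I*√17113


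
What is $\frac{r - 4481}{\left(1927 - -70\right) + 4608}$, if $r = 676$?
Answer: $- \frac{761}{1321} \approx -0.57608$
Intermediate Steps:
$\frac{r - 4481}{\left(1927 - -70\right) + 4608} = \frac{676 - 4481}{\left(1927 - -70\right) + 4608} = - \frac{3805}{\left(1927 + 70\right) + 4608} = - \frac{3805}{1997 + 4608} = - \frac{3805}{6605} = \left(-3805\right) \frac{1}{6605} = - \frac{761}{1321}$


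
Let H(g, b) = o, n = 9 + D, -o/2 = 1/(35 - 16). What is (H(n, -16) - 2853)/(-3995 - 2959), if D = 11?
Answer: 54209/132126 ≈ 0.41028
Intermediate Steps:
o = -2/19 (o = -2/(35 - 16) = -2/19 ≈ -0.10526)
n = 20 (n = 9 + 11 = 20)
H(g, b) = -2/19
(H(n, -16) - 2853)/(-3995 - 2959) = (-2/19 - 2853)/(-3995 - 2959) = -54209/19/(-6954) = -54209/19*(-1/6954) = 54209/132126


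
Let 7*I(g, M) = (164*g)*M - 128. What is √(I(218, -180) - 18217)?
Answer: 3*I*√5104561/7 ≈ 968.28*I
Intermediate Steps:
I(g, M) = -128/7 + 164*M*g/7 (I(g, M) = ((164*g)*M - 128)/7 = (164*M*g - 128)/7 = (-128 + 164*M*g)/7 = -128/7 + 164*M*g/7)
√(I(218, -180) - 18217) = √((-128/7 + (164/7)*(-180)*218) - 18217) = √((-128/7 - 6435360/7) - 18217) = √(-6435488/7 - 18217) = √(-6563007/7) = 3*I*√5104561/7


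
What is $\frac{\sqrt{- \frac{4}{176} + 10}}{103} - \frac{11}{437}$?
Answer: $- \frac{11}{437} + \frac{\sqrt{4829}}{2266} \approx 0.0054952$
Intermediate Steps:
$\frac{\sqrt{- \frac{4}{176} + 10}}{103} - \frac{11}{437} = \sqrt{\left(-4\right) \frac{1}{176} + 10} \cdot \frac{1}{103} - \frac{11}{437} = \sqrt{- \frac{1}{44} + 10} \cdot \frac{1}{103} - \frac{11}{437} = \sqrt{\frac{439}{44}} \cdot \frac{1}{103} - \frac{11}{437} = \frac{\sqrt{4829}}{22} \cdot \frac{1}{103} - \frac{11}{437} = \frac{\sqrt{4829}}{2266} - \frac{11}{437} = - \frac{11}{437} + \frac{\sqrt{4829}}{2266}$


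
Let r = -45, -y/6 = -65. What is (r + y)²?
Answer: 119025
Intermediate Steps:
y = 390 (y = -6*(-65) = 390)
(r + y)² = (-45 + 390)² = 345² = 119025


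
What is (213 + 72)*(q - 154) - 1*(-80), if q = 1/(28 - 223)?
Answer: -569549/13 ≈ -43811.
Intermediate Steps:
q = -1/195 (q = 1/(-195) = -1/195 ≈ -0.0051282)
(213 + 72)*(q - 154) - 1*(-80) = (213 + 72)*(-1/195 - 154) - 1*(-80) = 285*(-30031/195) + 80 = -570589/13 + 80 = -569549/13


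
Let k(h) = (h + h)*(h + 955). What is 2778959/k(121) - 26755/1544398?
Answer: 2142425966861/201074442008 ≈ 10.655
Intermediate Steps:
k(h) = 2*h*(955 + h) (k(h) = (2*h)*(955 + h) = 2*h*(955 + h))
2778959/k(121) - 26755/1544398 = 2778959/((2*121*(955 + 121))) - 26755/1544398 = 2778959/((2*121*1076)) - 26755*1/1544398 = 2778959/260392 - 26755/1544398 = 2142425966861/201074442008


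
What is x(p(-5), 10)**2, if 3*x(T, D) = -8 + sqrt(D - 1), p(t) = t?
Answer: 25/9 ≈ 2.7778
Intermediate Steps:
x(T, D) = -8/3 + sqrt(-1 + D)/3 (x(T, D) = (-8 + sqrt(D - 1))/3 = (-8 + sqrt(-1 + D))/3 = -8/3 + sqrt(-1 + D)/3)
x(p(-5), 10)**2 = (-8/3 + sqrt(-1 + 10)/3)**2 = (-8/3 + sqrt(9)/3)**2 = (-8/3 + (1/3)*3)**2 = (-8/3 + 1)**2 = (-5/3)**2 = 25/9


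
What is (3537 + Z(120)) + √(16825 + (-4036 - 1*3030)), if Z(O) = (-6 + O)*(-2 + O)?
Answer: 16989 + √9759 ≈ 17088.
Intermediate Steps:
(3537 + Z(120)) + √(16825 + (-4036 - 1*3030)) = (3537 + (12 + 120² - 8*120)) + √(16825 + (-4036 - 1*3030)) = (3537 + (12 + 14400 - 960)) + √(16825 + (-4036 - 3030)) = (3537 + 13452) + √(16825 - 7066) = 16989 + √9759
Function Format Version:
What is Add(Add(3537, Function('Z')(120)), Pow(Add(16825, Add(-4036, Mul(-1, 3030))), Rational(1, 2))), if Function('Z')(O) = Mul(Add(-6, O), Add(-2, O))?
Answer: Add(16989, Pow(9759, Rational(1, 2))) ≈ 17088.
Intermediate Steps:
Add(Add(3537, Function('Z')(120)), Pow(Add(16825, Add(-4036, Mul(-1, 3030))), Rational(1, 2))) = Add(Add(3537, Add(12, Pow(120, 2), Mul(-8, 120))), Pow(Add(16825, Add(-4036, Mul(-1, 3030))), Rational(1, 2))) = Add(Add(3537, Add(12, 14400, -960)), Pow(Add(16825, Add(-4036, -3030)), Rational(1, 2))) = Add(Add(3537, 13452), Pow(Add(16825, -7066), Rational(1, 2))) = Add(16989, Pow(9759, Rational(1, 2)))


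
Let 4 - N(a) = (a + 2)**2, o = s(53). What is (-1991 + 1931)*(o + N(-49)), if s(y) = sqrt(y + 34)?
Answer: 132300 - 60*sqrt(87) ≈ 1.3174e+5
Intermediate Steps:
s(y) = sqrt(34 + y)
o = sqrt(87) (o = sqrt(34 + 53) = sqrt(87) ≈ 9.3274)
N(a) = 4 - (2 + a)**2 (N(a) = 4 - (a + 2)**2 = 4 - (2 + a)**2)
(-1991 + 1931)*(o + N(-49)) = (-1991 + 1931)*(sqrt(87) + (4 - (2 - 49)**2)) = -60*(sqrt(87) + (4 - 1*(-47)**2)) = -60*(sqrt(87) + (4 - 1*2209)) = -60*(sqrt(87) + (4 - 2209)) = -60*(sqrt(87) - 2205) = -60*(-2205 + sqrt(87)) = 132300 - 60*sqrt(87)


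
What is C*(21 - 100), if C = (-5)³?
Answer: 9875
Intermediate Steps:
C = -125
C*(21 - 100) = -125*(21 - 100) = -125*(-79) = 9875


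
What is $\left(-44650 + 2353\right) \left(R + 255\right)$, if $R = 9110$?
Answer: $-396111405$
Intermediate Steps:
$\left(-44650 + 2353\right) \left(R + 255\right) = \left(-44650 + 2353\right) \left(9110 + 255\right) = \left(-42297\right) 9365 = -396111405$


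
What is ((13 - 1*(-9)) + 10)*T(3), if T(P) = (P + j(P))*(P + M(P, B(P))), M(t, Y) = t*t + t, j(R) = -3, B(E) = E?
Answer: 0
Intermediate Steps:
M(t, Y) = t + t**2 (M(t, Y) = t**2 + t = t + t**2)
T(P) = (-3 + P)*(P + P*(1 + P)) (T(P) = (P - 3)*(P + P*(1 + P)) = (-3 + P)*(P + P*(1 + P)))
((13 - 1*(-9)) + 10)*T(3) = ((13 - 1*(-9)) + 10)*(3*(-6 + 3**2 - 1*3)) = ((13 + 9) + 10)*(3*(-6 + 9 - 3)) = (22 + 10)*(3*0) = 32*0 = 0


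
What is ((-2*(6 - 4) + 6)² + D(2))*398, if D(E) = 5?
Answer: 3582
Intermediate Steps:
((-2*(6 - 4) + 6)² + D(2))*398 = ((-2*(6 - 4) + 6)² + 5)*398 = ((-2*2 + 6)² + 5)*398 = ((-4 + 6)² + 5)*398 = (2² + 5)*398 = (4 + 5)*398 = 9*398 = 3582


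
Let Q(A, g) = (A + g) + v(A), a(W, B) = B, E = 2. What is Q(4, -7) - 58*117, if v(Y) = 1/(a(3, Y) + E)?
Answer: -40733/6 ≈ -6788.8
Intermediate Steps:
v(Y) = 1/(2 + Y) (v(Y) = 1/(Y + 2) = 1/(2 + Y))
Q(A, g) = A + g + 1/(2 + A) (Q(A, g) = (A + g) + 1/(2 + A) = A + g + 1/(2 + A))
Q(4, -7) - 58*117 = (1 + (2 + 4)*(4 - 7))/(2 + 4) - 58*117 = (1 + 6*(-3))/6 - 6786 = (1 - 18)/6 - 6786 = (⅙)*(-17) - 6786 = -17/6 - 6786 = -40733/6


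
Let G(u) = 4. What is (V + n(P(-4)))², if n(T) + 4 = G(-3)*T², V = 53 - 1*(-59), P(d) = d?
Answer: 29584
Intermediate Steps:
V = 112 (V = 53 + 59 = 112)
n(T) = -4 + 4*T²
(V + n(P(-4)))² = (112 + (-4 + 4*(-4)²))² = (112 + (-4 + 4*16))² = (112 + (-4 + 64))² = (112 + 60)² = 172² = 29584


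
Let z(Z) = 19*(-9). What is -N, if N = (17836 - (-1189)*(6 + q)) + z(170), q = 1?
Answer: -25988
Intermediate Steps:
z(Z) = -171
N = 25988 (N = (17836 - (-1189)*(6 + 1)) - 171 = (17836 - (-1189)*7) - 171 = (17836 - 1*(-8323)) - 171 = (17836 + 8323) - 171 = 26159 - 171 = 25988)
-N = -1*25988 = -25988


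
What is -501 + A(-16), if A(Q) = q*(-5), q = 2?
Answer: -511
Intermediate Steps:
A(Q) = -10 (A(Q) = 2*(-5) = -10)
-501 + A(-16) = -501 - 10 = -511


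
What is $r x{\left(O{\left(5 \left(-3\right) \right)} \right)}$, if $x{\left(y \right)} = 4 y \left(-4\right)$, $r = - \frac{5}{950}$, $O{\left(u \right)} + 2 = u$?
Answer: $- \frac{136}{95} \approx -1.4316$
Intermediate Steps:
$O{\left(u \right)} = -2 + u$
$r = - \frac{1}{190}$ ($r = \left(-5\right) \frac{1}{950} = - \frac{1}{190} \approx -0.0052632$)
$x{\left(y \right)} = - 16 y$
$r x{\left(O{\left(5 \left(-3\right) \right)} \right)} = - \frac{\left(-16\right) \left(-2 + 5 \left(-3\right)\right)}{190} = - \frac{\left(-16\right) \left(-2 - 15\right)}{190} = - \frac{\left(-16\right) \left(-17\right)}{190} = \left(- \frac{1}{190}\right) 272 = - \frac{136}{95}$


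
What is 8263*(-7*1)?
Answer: -57841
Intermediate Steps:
8263*(-7*1) = 8263*(-7) = -57841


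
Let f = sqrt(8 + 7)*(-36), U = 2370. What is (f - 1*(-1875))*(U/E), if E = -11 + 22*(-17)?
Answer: -888750/77 + 17064*sqrt(15)/77 ≈ -10684.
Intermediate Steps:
E = -385 (E = -11 - 374 = -385)
f = -36*sqrt(15) (f = sqrt(15)*(-36) = -36*sqrt(15) ≈ -139.43)
(f - 1*(-1875))*(U/E) = (-36*sqrt(15) - 1*(-1875))*(2370/(-385)) = (-36*sqrt(15) + 1875)*(2370*(-1/385)) = (1875 - 36*sqrt(15))*(-474/77) = -888750/77 + 17064*sqrt(15)/77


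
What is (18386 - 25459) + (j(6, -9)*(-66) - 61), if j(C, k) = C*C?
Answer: -9510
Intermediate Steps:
j(C, k) = C²
(18386 - 25459) + (j(6, -9)*(-66) - 61) = (18386 - 25459) + (6²*(-66) - 61) = -7073 + (36*(-66) - 61) = -7073 + (-2376 - 61) = -7073 - 2437 = -9510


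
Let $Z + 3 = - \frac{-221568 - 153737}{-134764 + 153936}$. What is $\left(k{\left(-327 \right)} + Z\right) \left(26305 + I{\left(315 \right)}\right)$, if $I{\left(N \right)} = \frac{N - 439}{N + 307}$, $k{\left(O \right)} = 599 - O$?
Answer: $\frac{147835609331373}{5962492} \approx 2.4794 \cdot 10^{7}$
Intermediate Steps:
$Z = \frac{317789}{19172}$ ($Z = -3 - \frac{-221568 - 153737}{-134764 + 153936} = -3 - - \frac{375305}{19172} = -3 + \frac{375305}{19172} = \frac{317789}{19172} \approx 16.576$)
$I{\left(N \right)} = \frac{-439 + N}{307 + N}$
$\left(k{\left(-327 \right)} + Z\right) \left(26305 + I{\left(315 \right)}\right) = \left(\left(599 - -327\right) + \frac{317789}{19172}\right) \left(26305 + \frac{-439 + 315}{307 + 315}\right) = \left(\left(599 + 327\right) + \frac{317789}{19172}\right) \left(26305 + \frac{1}{622} \left(-124\right)\right) = \left(926 + \frac{317789}{19172}\right) \left(26305 + \frac{1}{622} \left(-124\right)\right) = \frac{18071061 \left(26305 - \frac{62}{311}\right)}{19172} = \frac{18071061}{19172} \cdot \frac{8180793}{311} = \frac{147835609331373}{5962492}$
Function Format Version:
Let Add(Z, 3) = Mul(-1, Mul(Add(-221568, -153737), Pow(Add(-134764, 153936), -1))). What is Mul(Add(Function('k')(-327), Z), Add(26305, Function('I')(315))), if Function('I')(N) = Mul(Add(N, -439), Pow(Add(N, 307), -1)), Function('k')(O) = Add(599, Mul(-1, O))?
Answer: Rational(147835609331373, 5962492) ≈ 2.4794e+7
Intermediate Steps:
Z = Rational(317789, 19172) (Z = Add(-3, Mul(-1, Mul(Add(-221568, -153737), Pow(Add(-134764, 153936), -1)))) = Add(-3, Mul(-1, Mul(-375305, Pow(19172, -1)))) = Add(-3, Mul(-1, Mul(-375305, Rational(1, 19172)))) = Add(-3, Mul(-1, Rational(-375305, 19172))) = Add(-3, Rational(375305, 19172)) = Rational(317789, 19172) ≈ 16.576)
Function('I')(N) = Mul(Pow(Add(307, N), -1), Add(-439, N)) (Function('I')(N) = Mul(Add(-439, N), Pow(Add(307, N), -1)) = Mul(Pow(Add(307, N), -1), Add(-439, N)))
Mul(Add(Function('k')(-327), Z), Add(26305, Function('I')(315))) = Mul(Add(Add(599, Mul(-1, -327)), Rational(317789, 19172)), Add(26305, Mul(Pow(Add(307, 315), -1), Add(-439, 315)))) = Mul(Add(Add(599, 327), Rational(317789, 19172)), Add(26305, Mul(Pow(622, -1), -124))) = Mul(Add(926, Rational(317789, 19172)), Add(26305, Mul(Rational(1, 622), -124))) = Mul(Rational(18071061, 19172), Add(26305, Rational(-62, 311))) = Mul(Rational(18071061, 19172), Rational(8180793, 311)) = Rational(147835609331373, 5962492)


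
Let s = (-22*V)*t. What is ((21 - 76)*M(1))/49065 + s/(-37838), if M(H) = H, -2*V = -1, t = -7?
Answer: -1171819/371304294 ≈ -0.0031560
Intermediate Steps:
V = ½ (V = -½*(-1) = ½ ≈ 0.50000)
s = 77 (s = -22*½*(-7) = -11*(-7) = 77)
((21 - 76)*M(1))/49065 + s/(-37838) = ((21 - 76)*1)/49065 + 77/(-37838) = -55*1*(1/49065) + 77*(-1/37838) = -55*1/49065 - 77/37838 = -11/9813 - 77/37838 = -1171819/371304294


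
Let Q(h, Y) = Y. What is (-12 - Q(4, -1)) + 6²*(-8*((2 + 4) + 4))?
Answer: -2891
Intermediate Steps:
(-12 - Q(4, -1)) + 6²*(-8*((2 + 4) + 4)) = (-12 - 1*(-1)) + 6²*(-8*((2 + 4) + 4)) = (-12 + 1) + 36*(-8*(6 + 4)) = -11 + 36*(-8*10) = -11 + 36*(-80) = -11 - 2880 = -2891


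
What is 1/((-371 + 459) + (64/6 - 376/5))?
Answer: 15/352 ≈ 0.042614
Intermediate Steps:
1/((-371 + 459) + (64/6 - 376/5)) = 1/(88 + (64*(⅙) - 376*⅕)) = 1/(88 + (32/3 - 376/5)) = 1/(88 - 968/15) = 1/(352/15) = 15/352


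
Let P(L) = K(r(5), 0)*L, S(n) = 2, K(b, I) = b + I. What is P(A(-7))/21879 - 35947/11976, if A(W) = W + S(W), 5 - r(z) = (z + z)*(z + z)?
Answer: -260265271/87340968 ≈ -2.9799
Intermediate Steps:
r(z) = 5 - 4*z**2 (r(z) = 5 - (z + z)*(z + z) = 5 - 2*z*2*z = 5 - 4*z**2)
K(b, I) = I + b
A(W) = 2 + W (A(W) = W + 2 = 2 + W)
P(L) = -95*L (P(L) = (0 + (5 - 4*5**2))*L = (0 + (5 - 4*25))*L = (0 + (5 - 100))*L = (0 - 95)*L = -95*L)
P(A(-7))/21879 - 35947/11976 = -95*(2 - 7)/21879 - 35947/11976 = -95*(-5)*(1/21879) - 35947*1/11976 = 475*(1/21879) - 35947/11976 = 475/21879 - 35947/11976 = -260265271/87340968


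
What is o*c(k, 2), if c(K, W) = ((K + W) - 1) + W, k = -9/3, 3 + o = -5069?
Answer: 0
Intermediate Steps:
o = -5072 (o = -3 - 5069 = -5072)
k = -3 (k = -9*1/3 = -3)
c(K, W) = -1 + K + 2*W (c(K, W) = (-1 + K + W) + W = -1 + K + 2*W)
o*c(k, 2) = -5072*(-1 - 3 + 2*2) = -5072*(-1 - 3 + 4) = -5072*0 = 0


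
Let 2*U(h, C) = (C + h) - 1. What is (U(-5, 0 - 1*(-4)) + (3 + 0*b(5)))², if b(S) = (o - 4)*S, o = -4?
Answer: 4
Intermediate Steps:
U(h, C) = -½ + C/2 + h/2 (U(h, C) = ((C + h) - 1)/2 = (-1 + C + h)/2 = -½ + C/2 + h/2)
b(S) = -8*S (b(S) = (-4 - 4)*S = -8*S)
(U(-5, 0 - 1*(-4)) + (3 + 0*b(5)))² = ((-½ + (0 - 1*(-4))/2 + (½)*(-5)) + (3 + 0*(-8*5)))² = ((-½ + (0 + 4)/2 - 5/2) + (3 + 0*(-40)))² = ((-½ + (½)*4 - 5/2) + (3 + 0))² = ((-½ + 2 - 5/2) + 3)² = (-1 + 3)² = 2² = 4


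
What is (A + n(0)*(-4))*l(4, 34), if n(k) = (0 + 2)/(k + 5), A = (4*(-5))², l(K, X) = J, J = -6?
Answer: -11952/5 ≈ -2390.4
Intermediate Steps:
l(K, X) = -6
A = 400 (A = (-20)² = 400)
n(k) = 2/(5 + k)
(A + n(0)*(-4))*l(4, 34) = (400 + (2/(5 + 0))*(-4))*(-6) = (400 + (2/5)*(-4))*(-6) = (400 + (2*(⅕))*(-4))*(-6) = (400 + (⅖)*(-4))*(-6) = (400 - 8/5)*(-6) = (1992/5)*(-6) = -11952/5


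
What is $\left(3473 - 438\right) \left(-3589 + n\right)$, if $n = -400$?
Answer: $-12106615$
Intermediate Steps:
$\left(3473 - 438\right) \left(-3589 + n\right) = \left(3473 - 438\right) \left(-3589 - 400\right) = 3035 \left(-3989\right) = -12106615$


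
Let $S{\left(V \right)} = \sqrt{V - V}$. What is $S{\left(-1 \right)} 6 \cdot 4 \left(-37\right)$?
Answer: $0$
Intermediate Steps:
$S{\left(V \right)} = 0$ ($S{\left(V \right)} = \sqrt{0} = 0$)
$S{\left(-1 \right)} 6 \cdot 4 \left(-37\right) = 0 \cdot 6 \cdot 4 \left(-37\right) = 0 \cdot 4 \left(-37\right) = 0 \left(-37\right) = 0$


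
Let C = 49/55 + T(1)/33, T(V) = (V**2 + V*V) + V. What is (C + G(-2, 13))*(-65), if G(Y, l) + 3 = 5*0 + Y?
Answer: 2873/11 ≈ 261.18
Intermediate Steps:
G(Y, l) = -3 + Y (G(Y, l) = -3 + (5*0 + Y) = -3 + (0 + Y) = -3 + Y)
T(V) = V + 2*V**2 (T(V) = (V**2 + V**2) + V = 2*V**2 + V = V + 2*V**2)
C = 54/55 (C = 49/55 + (1*(1 + 2*1))/33 = 49*(1/55) + (1*(1 + 2))*(1/33) = 49/55 + (1*3)*(1/33) = 49/55 + 3*(1/33) = 49/55 + 1/11 = 54/55 ≈ 0.98182)
(C + G(-2, 13))*(-65) = (54/55 + (-3 - 2))*(-65) = (54/55 - 5)*(-65) = -221/55*(-65) = 2873/11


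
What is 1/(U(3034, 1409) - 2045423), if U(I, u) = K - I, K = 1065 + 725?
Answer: -1/2046667 ≈ -4.8860e-7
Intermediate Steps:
K = 1790
U(I, u) = 1790 - I
1/(U(3034, 1409) - 2045423) = 1/((1790 - 1*3034) - 2045423) = 1/((1790 - 3034) - 2045423) = 1/(-1244 - 2045423) = 1/(-2046667) = -1/2046667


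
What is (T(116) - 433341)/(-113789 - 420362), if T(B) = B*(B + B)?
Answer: 406429/534151 ≈ 0.76089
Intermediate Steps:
T(B) = 2*B**2 (T(B) = B*(2*B) = 2*B**2)
(T(116) - 433341)/(-113789 - 420362) = (2*116**2 - 433341)/(-113789 - 420362) = (2*13456 - 433341)/(-534151) = (26912 - 433341)*(-1/534151) = -406429*(-1/534151) = 406429/534151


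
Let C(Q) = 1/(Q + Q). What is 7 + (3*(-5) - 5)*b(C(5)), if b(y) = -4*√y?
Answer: 7 + 8*√10 ≈ 32.298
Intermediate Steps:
C(Q) = 1/(2*Q)
7 + (3*(-5) - 5)*b(C(5)) = 7 + (3*(-5) - 5)*(-4*√10/10) = 7 + (-15 - 5)*(-4*√10/10) = 7 - (-80)*√(⅒) = 7 - (-80)*√10/10 = 7 - (-8)*√10 = 7 + 8*√10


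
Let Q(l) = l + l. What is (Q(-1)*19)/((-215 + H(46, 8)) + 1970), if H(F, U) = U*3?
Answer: -38/1779 ≈ -0.021360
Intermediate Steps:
Q(l) = 2*l
H(F, U) = 3*U
(Q(-1)*19)/((-215 + H(46, 8)) + 1970) = ((2*(-1))*19)/((-215 + 3*8) + 1970) = (-2*19)/((-215 + 24) + 1970) = -38/(-191 + 1970) = -38/1779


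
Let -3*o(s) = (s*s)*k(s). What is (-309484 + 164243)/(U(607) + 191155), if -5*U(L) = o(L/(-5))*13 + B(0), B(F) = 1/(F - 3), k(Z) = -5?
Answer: -10893075/9546793 ≈ -1.1410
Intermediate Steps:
o(s) = 5*s²/3 (o(s) = -s*s*(-5)/3 = -s²*(-5)/3 = -(-5)*s²/3 = 5*s²/3)
B(F) = 1/(-3 + F)
U(L) = 1/15 - 13*L²/75 (U(L) = -((5*(L/(-5))²/3)*13 + 1/(-3 + 0))/5 = -((5*(L*(-⅕))²/3)*13 + 1/(-3))/5 = -((5*(-L/5)²/3)*13 - ⅓)/5 = -((5*(L²/25)/3)*13 - ⅓)/5 = -((L²/15)*13 - ⅓)/5 = -(13*L²/15 - ⅓)/5 = -(-⅓ + 13*L²/15)/5 = 1/15 - 13*L²/75)
(-309484 + 164243)/(U(607) + 191155) = (-309484 + 164243)/((1/15 - 13/75*607²) + 191155) = -145241/((1/15 - 13/75*368449) + 191155) = -145241/((1/15 - 4789837/75) + 191155) = -145241/(-4789832/75 + 191155) = -145241/9546793/75 = -145241*75/9546793 = -10893075/9546793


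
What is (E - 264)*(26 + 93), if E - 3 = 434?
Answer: 20587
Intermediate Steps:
E = 437 (E = 3 + 434 = 437)
(E - 264)*(26 + 93) = (437 - 264)*(26 + 93) = 173*119 = 20587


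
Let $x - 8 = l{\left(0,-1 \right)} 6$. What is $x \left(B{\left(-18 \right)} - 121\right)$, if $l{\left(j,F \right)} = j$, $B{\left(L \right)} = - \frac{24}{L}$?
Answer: $- \frac{2872}{3} \approx -957.33$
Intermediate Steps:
$x = 8$ ($x = 8 + 0 \cdot 6 = 8 + 0 = 8$)
$x \left(B{\left(-18 \right)} - 121\right) = 8 \left(- \frac{24}{-18} - 121\right) = 8 \left(\left(-24\right) \left(- \frac{1}{18}\right) - 121\right) = 8 \left(\frac{4}{3} - 121\right) = 8 \left(- \frac{359}{3}\right) = - \frac{2872}{3}$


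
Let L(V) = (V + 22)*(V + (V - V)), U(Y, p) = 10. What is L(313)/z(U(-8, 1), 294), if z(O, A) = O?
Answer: 20971/2 ≈ 10486.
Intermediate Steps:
L(V) = V*(22 + V) (L(V) = (22 + V)*(V + 0) = (22 + V)*V = V*(22 + V))
L(313)/z(U(-8, 1), 294) = (313*(22 + 313))/10 = (313*335)*(1/10) = 104855*(1/10) = 20971/2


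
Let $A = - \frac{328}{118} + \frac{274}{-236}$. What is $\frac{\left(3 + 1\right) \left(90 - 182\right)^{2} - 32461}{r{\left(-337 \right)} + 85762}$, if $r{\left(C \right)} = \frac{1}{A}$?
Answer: $\frac{648675}{39879212} \approx 0.016266$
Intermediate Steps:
$A = - \frac{465}{118}$ ($A = \left(-328\right) \frac{1}{118} + 274 \left(- \frac{1}{236}\right) = - \frac{164}{59} - \frac{137}{118} = - \frac{465}{118} \approx -3.9407$)
$r{\left(C \right)} = - \frac{118}{465}$ ($r{\left(C \right)} = \frac{1}{- \frac{465}{118}} = - \frac{118}{465}$)
$\frac{\left(3 + 1\right) \left(90 - 182\right)^{2} - 32461}{r{\left(-337 \right)} + 85762} = \frac{\left(3 + 1\right) \left(90 - 182\right)^{2} - 32461}{- \frac{118}{465} + 85762} = \frac{4 \left(-92\right)^{2} - 32461}{\frac{39879212}{465}} = \left(4 \cdot 8464 - 32461\right) \frac{465}{39879212} = \left(33856 - 32461\right) \frac{465}{39879212} = 1395 \cdot \frac{465}{39879212} = \frac{648675}{39879212}$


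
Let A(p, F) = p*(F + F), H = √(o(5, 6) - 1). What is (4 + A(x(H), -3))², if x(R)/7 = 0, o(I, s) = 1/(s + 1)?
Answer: 16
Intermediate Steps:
o(I, s) = 1/(1 + s)
H = I*√42/7 (H = √(1/(1 + 6) - 1) = √(1/7 - 1) = √(⅐ - 1) = √(-6/7) = I*√42/7 ≈ 0.92582*I)
x(R) = 0 (x(R) = 7*0 = 0)
A(p, F) = 2*F*p (A(p, F) = p*(2*F) = 2*F*p)
(4 + A(x(H), -3))² = (4 + 2*(-3)*0)² = (4 + 0)² = 4² = 16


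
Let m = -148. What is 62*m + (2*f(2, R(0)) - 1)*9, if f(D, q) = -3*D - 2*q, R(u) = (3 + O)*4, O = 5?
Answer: -10445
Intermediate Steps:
R(u) = 32 (R(u) = (3 + 5)*4 = 8*4 = 32)
62*m + (2*f(2, R(0)) - 1)*9 = 62*(-148) + (2*(-3*2 - 2*32) - 1)*9 = -9176 + (2*(-6 - 64) - 1)*9 = -9176 + (2*(-70) - 1)*9 = -9176 + (-140 - 1)*9 = -9176 - 141*9 = -9176 - 1269 = -10445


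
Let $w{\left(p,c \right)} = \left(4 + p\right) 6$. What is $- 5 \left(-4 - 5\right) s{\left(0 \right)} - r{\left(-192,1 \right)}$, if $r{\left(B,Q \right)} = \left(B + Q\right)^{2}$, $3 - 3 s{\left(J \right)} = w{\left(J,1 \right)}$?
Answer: $-36796$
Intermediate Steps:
$w{\left(p,c \right)} = 24 + 6 p$
$s{\left(J \right)} = -7 - 2 J$ ($s{\left(J \right)} = 1 - \frac{24 + 6 J}{3} = 1 - \left(8 + 2 J\right) = -7 - 2 J$)
$- 5 \left(-4 - 5\right) s{\left(0 \right)} - r{\left(-192,1 \right)} = - 5 \left(-4 - 5\right) \left(-7 - 0\right) - \left(-192 + 1\right)^{2} = - 5 \left(-4 - 5\right) \left(-7 + 0\right) - \left(-191\right)^{2} = - 5 \left(-4 - 5\right) \left(-7\right) - 36481 = \left(-5\right) \left(-9\right) \left(-7\right) - 36481 = 45 \left(-7\right) - 36481 = -315 - 36481 = -36796$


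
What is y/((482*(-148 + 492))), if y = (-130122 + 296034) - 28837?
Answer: 137075/165808 ≈ 0.82671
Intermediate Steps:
y = 137075 (y = 165912 - 28837 = 137075)
y/((482*(-148 + 492))) = 137075/((482*(-148 + 492))) = 137075/((482*344)) = 137075/165808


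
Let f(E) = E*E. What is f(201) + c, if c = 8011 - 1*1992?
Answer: 46420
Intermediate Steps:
c = 6019 (c = 8011 - 1992 = 6019)
f(E) = E²
f(201) + c = 201² + 6019 = 40401 + 6019 = 46420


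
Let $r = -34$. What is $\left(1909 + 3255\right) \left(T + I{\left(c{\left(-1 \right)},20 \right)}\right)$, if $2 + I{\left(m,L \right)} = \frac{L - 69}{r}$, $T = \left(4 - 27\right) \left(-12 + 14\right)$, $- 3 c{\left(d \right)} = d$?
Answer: $- \frac{4087306}{17} \approx -2.4043 \cdot 10^{5}$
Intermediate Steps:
$c{\left(d \right)} = - \frac{d}{3}$
$T = -46$ ($T = \left(-23\right) 2 = -46$)
$I{\left(m,L \right)} = \frac{1}{34} - \frac{L}{34}$ ($I{\left(m,L \right)} = -2 + \frac{L - 69}{-34} = -2 + \left(-69 + L\right) \left(- \frac{1}{34}\right) = -2 - \left(- \frac{69}{34} + \frac{L}{34}\right) = \frac{1}{34} - \frac{L}{34}$)
$\left(1909 + 3255\right) \left(T + I{\left(c{\left(-1 \right)},20 \right)}\right) = \left(1909 + 3255\right) \left(-46 + \left(\frac{1}{34} - \frac{10}{17}\right)\right) = 5164 \left(-46 + \left(\frac{1}{34} - \frac{10}{17}\right)\right) = 5164 \left(-46 - \frac{19}{34}\right) = 5164 \left(- \frac{1583}{34}\right) = - \frac{4087306}{17}$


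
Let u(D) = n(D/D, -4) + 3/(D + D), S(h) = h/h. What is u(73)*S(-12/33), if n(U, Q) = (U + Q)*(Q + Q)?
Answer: 3507/146 ≈ 24.021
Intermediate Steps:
S(h) = 1
n(U, Q) = 2*Q*(Q + U) (n(U, Q) = (Q + U)*(2*Q) = 2*Q*(Q + U))
u(D) = 24 + 3/(2*D) (u(D) = 2*(-4)*(-4 + D/D) + 3/(D + D) = 2*(-4)*(-4 + 1) + 3/((2*D)) = 2*(-4)*(-3) + 3*(1/(2*D)) = 24 + 3/(2*D))
u(73)*S(-12/33) = (24 + (3/2)/73)*1 = (24 + (3/2)*(1/73))*1 = (24 + 3/146)*1 = (3507/146)*1 = 3507/146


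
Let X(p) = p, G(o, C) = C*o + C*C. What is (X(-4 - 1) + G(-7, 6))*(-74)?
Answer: 814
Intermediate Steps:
G(o, C) = C² + C*o (G(o, C) = C*o + C² = C² + C*o)
(X(-4 - 1) + G(-7, 6))*(-74) = ((-4 - 1) + 6*(6 - 7))*(-74) = (-5 + 6*(-1))*(-74) = (-5 - 6)*(-74) = -11*(-74) = 814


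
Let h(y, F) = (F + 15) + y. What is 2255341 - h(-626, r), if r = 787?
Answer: 2255165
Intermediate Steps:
h(y, F) = 15 + F + y (h(y, F) = (15 + F) + y = 15 + F + y)
2255341 - h(-626, r) = 2255341 - (15 + 787 - 626) = 2255341 - 1*176 = 2255341 - 176 = 2255165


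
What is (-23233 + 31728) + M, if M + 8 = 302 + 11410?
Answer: 20199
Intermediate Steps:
M = 11704 (M = -8 + (302 + 11410) = -8 + 11712 = 11704)
(-23233 + 31728) + M = (-23233 + 31728) + 11704 = 8495 + 11704 = 20199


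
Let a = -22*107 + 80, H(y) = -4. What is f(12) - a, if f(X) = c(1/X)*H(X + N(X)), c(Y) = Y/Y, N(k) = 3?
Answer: 2270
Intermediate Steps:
c(Y) = 1
f(X) = -4 (f(X) = 1*(-4) = -4)
a = -2274 (a = -2354 + 80 = -2274)
f(12) - a = -4 - 1*(-2274) = -4 + 2274 = 2270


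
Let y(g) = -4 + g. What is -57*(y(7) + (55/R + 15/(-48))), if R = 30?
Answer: -4123/16 ≈ -257.69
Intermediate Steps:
-57*(y(7) + (55/R + 15/(-48))) = -57*((-4 + 7) + (55/30 + 15/(-48))) = -57*(3 + (55*(1/30) + 15*(-1/48))) = -57*(3 + (11/6 - 5/16)) = -57*(3 + 73/48) = -57*217/48 = -4123/16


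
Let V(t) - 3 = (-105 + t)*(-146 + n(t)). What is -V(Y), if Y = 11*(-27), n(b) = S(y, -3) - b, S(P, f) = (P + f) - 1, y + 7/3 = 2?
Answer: 58957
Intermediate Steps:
y = -⅓ (y = -7/3 + 2 = -⅓ ≈ -0.33333)
S(P, f) = -1 + P + f
n(b) = -13/3 - b (n(b) = (-1 - ⅓ - 3) - b = -13/3 - b)
Y = -297
V(t) = 3 + (-105 + t)*(-451/3 - t) (V(t) = 3 + (-105 + t)*(-146 + (-13/3 - t)) = 3 + (-105 + t)*(-451/3 - t))
-V(Y) = -(15788 - 1*(-297)² - 136/3*(-297)) = -(15788 - 1*88209 + 13464) = -(15788 - 88209 + 13464) = -1*(-58957) = 58957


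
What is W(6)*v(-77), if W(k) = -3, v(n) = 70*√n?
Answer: -210*I*√77 ≈ -1842.7*I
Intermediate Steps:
W(6)*v(-77) = -210*√(-77) = -210*I*√77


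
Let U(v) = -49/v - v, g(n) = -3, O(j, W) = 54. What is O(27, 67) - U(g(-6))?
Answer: 104/3 ≈ 34.667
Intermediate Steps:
U(v) = -v - 49/v
O(27, 67) - U(g(-6)) = 54 - (-1*(-3) - 49/(-3)) = 54 - (3 - 49*(-⅓)) = 54 - (3 + 49/3) = 54 - 1*58/3 = 54 - 58/3 = 104/3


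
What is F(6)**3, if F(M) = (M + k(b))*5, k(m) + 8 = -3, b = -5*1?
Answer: -15625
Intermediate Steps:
b = -5
k(m) = -11 (k(m) = -8 - 3 = -11)
F(M) = -55 + 5*M (F(M) = (M - 11)*5 = (-11 + M)*5 = -55 + 5*M)
F(6)**3 = (-55 + 5*6)**3 = (-55 + 30)**3 = (-25)**3 = -15625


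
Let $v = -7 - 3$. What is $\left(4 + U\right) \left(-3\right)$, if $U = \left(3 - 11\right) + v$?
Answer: $42$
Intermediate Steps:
$v = -10$ ($v = -7 - 3 = -10$)
$U = -18$ ($U = \left(3 - 11\right) - 10 = -8 - 10 = -18$)
$\left(4 + U\right) \left(-3\right) = \left(4 - 18\right) \left(-3\right) = \left(-14\right) \left(-3\right) = 42$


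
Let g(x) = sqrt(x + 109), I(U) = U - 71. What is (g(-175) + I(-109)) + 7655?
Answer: 7475 + I*sqrt(66) ≈ 7475.0 + 8.124*I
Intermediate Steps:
I(U) = -71 + U
g(x) = sqrt(109 + x)
(g(-175) + I(-109)) + 7655 = (sqrt(109 - 175) + (-71 - 109)) + 7655 = (sqrt(-66) - 180) + 7655 = (I*sqrt(66) - 180) + 7655 = (-180 + I*sqrt(66)) + 7655 = 7475 + I*sqrt(66)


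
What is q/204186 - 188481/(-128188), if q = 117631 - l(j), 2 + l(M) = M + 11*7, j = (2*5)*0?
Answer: 26777224997/13087097484 ≈ 2.0461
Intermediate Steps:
j = 0 (j = 10*0 = 0)
l(M) = 75 + M (l(M) = -2 + (M + 11*7) = -2 + (M + 77) = -2 + (77 + M) = 75 + M)
q = 117556 (q = 117631 - (75 + 0) = 117631 - 1*75 = 117631 - 75 = 117556)
q/204186 - 188481/(-128188) = 117556/204186 - 188481/(-128188) = 117556*(1/204186) - 188481*(-1/128188) = 58778/102093 + 188481/128188 = 26777224997/13087097484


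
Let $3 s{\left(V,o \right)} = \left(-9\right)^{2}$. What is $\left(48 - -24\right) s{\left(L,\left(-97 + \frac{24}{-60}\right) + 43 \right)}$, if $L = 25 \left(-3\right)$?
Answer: $1944$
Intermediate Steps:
$L = -75$
$s{\left(V,o \right)} = 27$ ($s{\left(V,o \right)} = \frac{\left(-9\right)^{2}}{3} = \frac{1}{3} \cdot 81 = 27$)
$\left(48 - -24\right) s{\left(L,\left(-97 + \frac{24}{-60}\right) + 43 \right)} = \left(48 - -24\right) 27 = \left(48 + 24\right) 27 = 72 \cdot 27 = 1944$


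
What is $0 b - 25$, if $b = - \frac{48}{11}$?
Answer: $-25$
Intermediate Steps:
$b = - \frac{48}{11}$ ($b = \left(-48\right) \frac{1}{11} = - \frac{48}{11} \approx -4.3636$)
$0 b - 25 = 0 \left(- \frac{48}{11}\right) - 25 = 0 - 25 = -25$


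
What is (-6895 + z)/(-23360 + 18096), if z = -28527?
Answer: 17711/2632 ≈ 6.7291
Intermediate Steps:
(-6895 + z)/(-23360 + 18096) = (-6895 - 28527)/(-23360 + 18096) = -35422/(-5264) = -35422*(-1/5264) = 17711/2632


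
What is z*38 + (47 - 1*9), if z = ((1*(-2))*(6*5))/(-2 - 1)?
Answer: 798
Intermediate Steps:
z = 20 (z = -2*30/(-3) = -60*(-⅓) = 20)
z*38 + (47 - 1*9) = 20*38 + (47 - 1*9) = 760 + (47 - 9) = 760 + 38 = 798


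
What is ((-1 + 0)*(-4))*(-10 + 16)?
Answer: 24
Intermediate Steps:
((-1 + 0)*(-4))*(-10 + 16) = -1*(-4)*6 = 4*6 = 24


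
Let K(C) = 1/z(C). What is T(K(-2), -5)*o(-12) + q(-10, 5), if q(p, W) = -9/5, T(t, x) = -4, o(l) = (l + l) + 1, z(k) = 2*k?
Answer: 451/5 ≈ 90.200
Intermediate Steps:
K(C) = 1/(2*C)
o(l) = 1 + 2*l (o(l) = 2*l + 1 = 1 + 2*l)
q(p, W) = -9/5 (q(p, W) = -9*⅕ = -9/5)
T(K(-2), -5)*o(-12) + q(-10, 5) = -4*(1 + 2*(-12)) - 9/5 = -4*(1 - 24) - 9/5 = -4*(-23) - 9/5 = 92 - 9/5 = 451/5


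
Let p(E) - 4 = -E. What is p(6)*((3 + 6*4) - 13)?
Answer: -28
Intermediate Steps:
p(E) = 4 - E
p(6)*((3 + 6*4) - 13) = (4 - 1*6)*((3 + 6*4) - 13) = (4 - 6)*((3 + 24) - 13) = -2*(27 - 13) = -2*14 = -28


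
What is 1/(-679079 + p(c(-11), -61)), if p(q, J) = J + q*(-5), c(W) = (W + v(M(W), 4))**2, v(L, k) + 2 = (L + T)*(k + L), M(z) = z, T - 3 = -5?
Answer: -1/709560 ≈ -1.4093e-6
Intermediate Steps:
T = -2 (T = 3 - 5 = -2)
v(L, k) = -2 + (-2 + L)*(L + k) (v(L, k) = -2 + (L - 2)*(k + L) = -2 + (-2 + L)*(L + k))
c(W) = (-10 + W**2 + 3*W)**2 (c(W) = (W + (-2 + W**2 - 2*W - 2*4 + W*4))**2 = (W + (-2 + W**2 - 2*W - 8 + 4*W))**2 = (W + (-10 + W**2 + 2*W))**2 = (-10 + W**2 + 3*W)**2)
p(q, J) = J - 5*q
1/(-679079 + p(c(-11), -61)) = 1/(-679079 + (-61 - 5*(-10 + (-11)**2 + 3*(-11))**2)) = 1/(-679079 + (-61 - 5*(-10 + 121 - 33)**2)) = 1/(-679079 + (-61 - 5*78**2)) = 1/(-679079 + (-61 - 5*6084)) = 1/(-679079 + (-61 - 30420)) = 1/(-679079 - 30481) = 1/(-709560) = -1/709560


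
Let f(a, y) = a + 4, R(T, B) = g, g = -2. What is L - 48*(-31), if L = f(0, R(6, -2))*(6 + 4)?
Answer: 1528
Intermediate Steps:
R(T, B) = -2
f(a, y) = 4 + a
L = 40 (L = (4 + 0)*(6 + 4) = 4*10 = 40)
L - 48*(-31) = 40 - 48*(-31) = 40 + 1488 = 1528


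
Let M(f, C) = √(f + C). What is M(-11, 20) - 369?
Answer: -366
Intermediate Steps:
M(f, C) = √(C + f)
M(-11, 20) - 369 = √(20 - 11) - 369 = √9 - 369 = 3 - 369 = -366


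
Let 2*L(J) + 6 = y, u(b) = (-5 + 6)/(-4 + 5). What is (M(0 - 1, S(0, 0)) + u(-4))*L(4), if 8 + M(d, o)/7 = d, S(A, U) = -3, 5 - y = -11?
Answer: -310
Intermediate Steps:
y = 16 (y = 5 - 1*(-11) = 5 + 11 = 16)
u(b) = 1 (u(b) = 1/1 = 1*1 = 1)
M(d, o) = -56 + 7*d
L(J) = 5 (L(J) = -3 + (½)*16 = -3 + 8 = 5)
(M(0 - 1, S(0, 0)) + u(-4))*L(4) = ((-56 + 7*(0 - 1)) + 1)*5 = ((-56 + 7*(-1)) + 1)*5 = ((-56 - 7) + 1)*5 = (-63 + 1)*5 = -62*5 = -310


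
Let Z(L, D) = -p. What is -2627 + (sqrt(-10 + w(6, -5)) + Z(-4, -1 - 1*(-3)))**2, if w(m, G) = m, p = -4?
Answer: -2615 + 16*I ≈ -2615.0 + 16.0*I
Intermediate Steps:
Z(L, D) = 4 (Z(L, D) = -1*(-4) = 4)
-2627 + (sqrt(-10 + w(6, -5)) + Z(-4, -1 - 1*(-3)))**2 = -2627 + (sqrt(-10 + 6) + 4)**2 = -2627 + (sqrt(-4) + 4)**2 = -2627 + (2*I + 4)**2 = -2627 + (4 + 2*I)**2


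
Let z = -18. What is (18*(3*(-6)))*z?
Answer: 5832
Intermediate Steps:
(18*(3*(-6)))*z = (18*(3*(-6)))*(-18) = (18*(-18))*(-18) = -324*(-18) = 5832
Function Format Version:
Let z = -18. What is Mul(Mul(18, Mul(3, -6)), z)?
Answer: 5832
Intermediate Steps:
Mul(Mul(18, Mul(3, -6)), z) = Mul(Mul(18, Mul(3, -6)), -18) = Mul(Mul(18, -18), -18) = Mul(-324, -18) = 5832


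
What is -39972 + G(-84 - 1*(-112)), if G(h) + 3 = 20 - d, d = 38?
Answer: -39993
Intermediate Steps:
G(h) = -21 (G(h) = -3 + (20 - 1*38) = -3 + (20 - 38) = -3 - 18 = -21)
-39972 + G(-84 - 1*(-112)) = -39972 - 21 = -39993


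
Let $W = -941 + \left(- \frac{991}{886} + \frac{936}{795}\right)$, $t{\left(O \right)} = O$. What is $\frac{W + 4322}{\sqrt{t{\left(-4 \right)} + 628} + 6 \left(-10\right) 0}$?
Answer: $\frac{793838807 \sqrt{39}}{36627240} \approx 135.35$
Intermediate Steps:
$W = - \frac{220923573}{234790}$ ($W = -941 + \left(\left(-991\right) \frac{1}{886} + 936 \cdot \frac{1}{795}\right) = -941 + \left(- \frac{991}{886} + \frac{312}{265}\right) = -941 + \frac{13817}{234790} = - \frac{220923573}{234790} \approx -940.94$)
$\frac{W + 4322}{\sqrt{t{\left(-4 \right)} + 628} + 6 \left(-10\right) 0} = \frac{- \frac{220923573}{234790} + 4322}{\sqrt{-4 + 628} + 6 \left(-10\right) 0} = \frac{793838807}{234790 \left(\sqrt{624} - 0\right)} = \frac{793838807}{234790 \left(4 \sqrt{39} + 0\right)} = \frac{793838807}{234790 \cdot 4 \sqrt{39}} = \frac{793838807 \frac{\sqrt{39}}{156}}{234790} = \frac{793838807 \sqrt{39}}{36627240}$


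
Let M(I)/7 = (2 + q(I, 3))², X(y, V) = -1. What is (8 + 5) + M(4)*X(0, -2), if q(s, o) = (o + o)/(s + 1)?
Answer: -1467/25 ≈ -58.680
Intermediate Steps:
q(s, o) = 2*o/(1 + s) (q(s, o) = (2*o)/(1 + s) = 2*o/(1 + s))
M(I) = 7*(2 + 6/(1 + I))² (M(I) = 7*(2 + 2*3/(1 + I))² = 7*(2 + 6/(1 + I))²)
(8 + 5) + M(4)*X(0, -2) = (8 + 5) + (28*(4 + 4)²/(1 + 4)²)*(-1) = 13 + (28*8²/5²)*(-1) = 13 + (28*(1/25)*64)*(-1) = 13 + (1792/25)*(-1) = 13 - 1792/25 = -1467/25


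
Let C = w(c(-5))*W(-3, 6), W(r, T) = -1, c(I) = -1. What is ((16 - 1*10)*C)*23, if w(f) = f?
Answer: 138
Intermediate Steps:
C = 1 (C = -1*(-1) = 1)
((16 - 1*10)*C)*23 = ((16 - 1*10)*1)*23 = ((16 - 10)*1)*23 = (6*1)*23 = 6*23 = 138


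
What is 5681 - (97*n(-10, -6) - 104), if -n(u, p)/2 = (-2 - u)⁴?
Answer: 800409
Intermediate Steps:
n(u, p) = -2*(-2 - u)⁴
5681 - (97*n(-10, -6) - 104) = 5681 - (97*(-2*(2 - 10)⁴) - 104) = 5681 - (97*(-2*(-8)⁴) - 104) = 5681 - (97*(-2*4096) - 104) = 5681 - (97*(-8192) - 104) = 5681 - (-794624 - 104) = 5681 - 1*(-794728) = 5681 + 794728 = 800409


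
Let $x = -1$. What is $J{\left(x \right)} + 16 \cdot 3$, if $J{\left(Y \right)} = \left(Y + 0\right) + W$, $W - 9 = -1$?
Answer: $55$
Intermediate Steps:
$W = 8$ ($W = 9 - 1 = 8$)
$J{\left(Y \right)} = 8 + Y$ ($J{\left(Y \right)} = \left(Y + 0\right) + 8 = Y + 8 = 8 + Y$)
$J{\left(x \right)} + 16 \cdot 3 = \left(8 - 1\right) + 16 \cdot 3 = 7 + 48 = 55$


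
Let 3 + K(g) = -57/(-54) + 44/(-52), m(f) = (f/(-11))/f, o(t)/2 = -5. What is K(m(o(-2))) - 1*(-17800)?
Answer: 4164547/234 ≈ 17797.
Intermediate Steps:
o(t) = -10 (o(t) = 2*(-5) = -10)
m(f) = -1/11 (m(f) = (f*(-1/11))/f = (-f/11)/f = -1/11)
K(g) = -653/234 (K(g) = -3 + (-57/(-54) + 44/(-52)) = -3 + (-57*(-1/54) + 44*(-1/52)) = -3 + (19/18 - 11/13) = -3 + 49/234 = -653/234)
K(m(o(-2))) - 1*(-17800) = -653/234 - 1*(-17800) = -653/234 + 17800 = 4164547/234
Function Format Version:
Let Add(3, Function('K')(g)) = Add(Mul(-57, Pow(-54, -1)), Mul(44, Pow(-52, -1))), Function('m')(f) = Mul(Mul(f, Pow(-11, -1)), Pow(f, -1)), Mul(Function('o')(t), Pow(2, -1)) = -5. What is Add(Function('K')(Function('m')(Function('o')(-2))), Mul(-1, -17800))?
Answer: Rational(4164547, 234) ≈ 17797.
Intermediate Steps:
Function('o')(t) = -10 (Function('o')(t) = Mul(2, -5) = -10)
Function('m')(f) = Rational(-1, 11) (Function('m')(f) = Mul(Mul(f, Rational(-1, 11)), Pow(f, -1)) = Mul(Mul(Rational(-1, 11), f), Pow(f, -1)) = Rational(-1, 11))
Function('K')(g) = Rational(-653, 234) (Function('K')(g) = Add(-3, Add(Mul(-57, Pow(-54, -1)), Mul(44, Pow(-52, -1)))) = Add(-3, Add(Mul(-57, Rational(-1, 54)), Mul(44, Rational(-1, 52)))) = Add(-3, Add(Rational(19, 18), Rational(-11, 13))) = Add(-3, Rational(49, 234)) = Rational(-653, 234))
Add(Function('K')(Function('m')(Function('o')(-2))), Mul(-1, -17800)) = Add(Rational(-653, 234), Mul(-1, -17800)) = Add(Rational(-653, 234), 17800) = Rational(4164547, 234)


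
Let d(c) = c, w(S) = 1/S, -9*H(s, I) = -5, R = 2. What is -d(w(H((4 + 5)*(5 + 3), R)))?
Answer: -9/5 ≈ -1.8000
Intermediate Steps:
H(s, I) = 5/9 (H(s, I) = -⅑*(-5) = 5/9)
-d(w(H((4 + 5)*(5 + 3), R))) = -1/5/9 = -1*9/5 = -9/5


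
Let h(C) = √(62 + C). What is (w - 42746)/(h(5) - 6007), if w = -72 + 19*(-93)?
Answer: 267822095/36083982 + 44585*√67/36083982 ≈ 7.4323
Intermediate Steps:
w = -1839 (w = -72 - 1767 = -1839)
(w - 42746)/(h(5) - 6007) = (-1839 - 42746)/(√(62 + 5) - 6007) = -44585/(√67 - 6007) = -44585/(-6007 + √67)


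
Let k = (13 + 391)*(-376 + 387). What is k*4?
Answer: 17776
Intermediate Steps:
k = 4444 (k = 404*11 = 4444)
k*4 = 4444*4 = 17776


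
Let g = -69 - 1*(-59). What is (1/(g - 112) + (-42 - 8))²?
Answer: 37222201/14884 ≈ 2500.8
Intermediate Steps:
g = -10 (g = -69 + 59 = -10)
(1/(g - 112) + (-42 - 8))² = (1/(-10 - 112) + (-42 - 8))² = (1/(-122) - 50)² = (-1/122 - 50)² = (-6101/122)² = 37222201/14884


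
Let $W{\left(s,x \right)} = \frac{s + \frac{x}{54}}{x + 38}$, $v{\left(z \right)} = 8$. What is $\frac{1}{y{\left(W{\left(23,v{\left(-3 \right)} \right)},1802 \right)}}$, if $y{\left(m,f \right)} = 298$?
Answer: $\frac{1}{298} \approx 0.0033557$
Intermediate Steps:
$W{\left(s,x \right)} = \frac{s + \frac{x}{54}}{38 + x}$ ($W{\left(s,x \right)} = \frac{s + x \frac{1}{54}}{38 + x} = \frac{s + \frac{x}{54}}{38 + x}$)
$\frac{1}{y{\left(W{\left(23,v{\left(-3 \right)} \right)},1802 \right)}} = \frac{1}{298}$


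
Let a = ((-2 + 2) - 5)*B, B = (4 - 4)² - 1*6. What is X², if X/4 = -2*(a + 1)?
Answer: 61504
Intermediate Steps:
B = -6 (B = 0² - 6 = 0 - 6 = -6)
a = 30 (a = ((-2 + 2) - 5)*(-6) = (0 - 5)*(-6) = -5*(-6) = 30)
X = -248 (X = 4*(-2*(30 + 1)) = 4*(-2*31) = 4*(-62) = -248)
X² = (-248)² = 61504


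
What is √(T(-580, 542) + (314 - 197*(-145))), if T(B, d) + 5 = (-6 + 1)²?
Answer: 39*√19 ≈ 170.00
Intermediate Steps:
T(B, d) = 20 (T(B, d) = -5 + (-6 + 1)² = -5 + (-5)² = -5 + 25 = 20)
√(T(-580, 542) + (314 - 197*(-145))) = √(20 + (314 - 197*(-145))) = √(20 + (314 + 28565)) = √(20 + 28879) = √28899 = 39*√19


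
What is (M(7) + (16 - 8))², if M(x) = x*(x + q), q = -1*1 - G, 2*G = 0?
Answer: 2500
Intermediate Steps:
G = 0 (G = (½)*0 = 0)
q = -1 (q = -1*1 - 1*0 = -1 + 0 = -1)
M(x) = x*(-1 + x) (M(x) = x*(x - 1) = x*(-1 + x))
(M(7) + (16 - 8))² = (7*(-1 + 7) + (16 - 8))² = (7*6 + 8)² = (42 + 8)² = 50² = 2500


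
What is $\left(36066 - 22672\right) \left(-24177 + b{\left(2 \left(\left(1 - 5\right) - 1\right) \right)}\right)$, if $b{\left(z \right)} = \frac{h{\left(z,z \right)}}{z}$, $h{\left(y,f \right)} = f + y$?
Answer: $-323799950$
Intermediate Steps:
$b{\left(z \right)} = 2$ ($b{\left(z \right)} = \frac{z + z}{z} = \frac{2 z}{z} = 2$)
$\left(36066 - 22672\right) \left(-24177 + b{\left(2 \left(\left(1 - 5\right) - 1\right) \right)}\right) = \left(36066 - 22672\right) \left(-24177 + 2\right) = 13394 \left(-24175\right) = -323799950$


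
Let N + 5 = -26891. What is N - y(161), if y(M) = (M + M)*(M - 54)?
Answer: -61350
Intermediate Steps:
y(M) = 2*M*(-54 + M) (y(M) = (2*M)*(-54 + M) = 2*M*(-54 + M))
N = -26896 (N = -5 - 26891 = -26896)
N - y(161) = -26896 - 2*161*(-54 + 161) = -26896 - 2*161*107 = -26896 - 1*34454 = -26896 - 34454 = -61350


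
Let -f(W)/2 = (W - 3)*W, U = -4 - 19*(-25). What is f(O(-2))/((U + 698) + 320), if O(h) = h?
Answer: -20/1489 ≈ -0.013432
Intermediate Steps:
U = 471 (U = -4 + 475 = 471)
f(W) = -2*W*(-3 + W) (f(W) = -2*(W - 3)*W = -2*(-3 + W)*W = -2*W*(-3 + W))
f(O(-2))/((U + 698) + 320) = (2*(-2)*(3 - 1*(-2)))/((471 + 698) + 320) = (2*(-2)*(3 + 2))/(1169 + 320) = (2*(-2)*5)/1489 = -20*1/1489 = -20/1489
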